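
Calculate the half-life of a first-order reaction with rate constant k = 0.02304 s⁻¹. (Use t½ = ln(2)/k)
30.08 s

t½ = ln(2)/k = 0.6931/0.02304 = 30.08 s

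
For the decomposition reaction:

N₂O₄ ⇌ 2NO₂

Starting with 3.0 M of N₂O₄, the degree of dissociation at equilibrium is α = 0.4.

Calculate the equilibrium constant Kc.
K_c = 3.2000

x = α·[A]₀ = 0.4 × 3.0 = 1.2 M dissociated.
At eq: [N₂O₄] = 3.0 − 1.2 = 1.8 M; [NO₂] = 2x = 2.4 M.
Kc = [NO₂]²/[N₂O₄] = (2.4)²/1.8 = 3.2.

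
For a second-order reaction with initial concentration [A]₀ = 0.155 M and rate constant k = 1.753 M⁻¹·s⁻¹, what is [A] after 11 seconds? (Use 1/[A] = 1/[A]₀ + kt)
0.0389 M

1/[A] = 1/[A]₀ + k·t = 1/0.155 + (1.753)·(11) = 6.4516 + 19.2830 = 25.7346
[A] = 1/25.7346 = 0.0389 M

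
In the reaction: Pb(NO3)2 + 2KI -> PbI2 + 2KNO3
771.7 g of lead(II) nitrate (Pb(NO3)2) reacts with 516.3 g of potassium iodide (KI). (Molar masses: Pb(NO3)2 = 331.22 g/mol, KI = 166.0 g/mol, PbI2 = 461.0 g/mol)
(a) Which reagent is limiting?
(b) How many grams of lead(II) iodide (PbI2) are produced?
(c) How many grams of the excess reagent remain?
(a) KI, (b) 716.9 g, (c) 256.6 g

Moles of Pb(NO3)2 = 771.7 g ÷ 331.22 g/mol = 2.32987 mol
Moles of KI = 516.3 g ÷ 166.0 g/mol = 3.11024 mol
Moles ÷ coefficient: Pb(NO3)2: 2.32987/1 = 2.33, KI: 3.11024/2 = 1.555
(a) KI has the smaller value, so KI is the limiting reagent.
(b) Moles of PbI2 = 3.11024 mol KI × (1/2) = 1.55512 mol; mass = 1.55512 mol × 461.0 g/mol = 716.9 g
(c) Pb(NO3)2 consumed = 3.11024 × (1/2) = 1.55512 mol; remaining = 2.32987 − 1.55512 = 0.774751 mol; mass = 0.774751 mol × 331.22 g/mol = 256.6 g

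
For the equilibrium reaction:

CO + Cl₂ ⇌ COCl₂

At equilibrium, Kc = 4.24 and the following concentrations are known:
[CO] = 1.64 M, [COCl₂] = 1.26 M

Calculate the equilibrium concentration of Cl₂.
[Cl₂] = 0.1812 M

Kc = ([COCl₂]) / ([CO] × [Cl₂]) = 4.24
[Cl₂]^1 = (product terms)/(Kc · other reactant terms) = 1.26 / (4.24 · 1.64) = 0.1812
[Cl₂] = 0.1812 M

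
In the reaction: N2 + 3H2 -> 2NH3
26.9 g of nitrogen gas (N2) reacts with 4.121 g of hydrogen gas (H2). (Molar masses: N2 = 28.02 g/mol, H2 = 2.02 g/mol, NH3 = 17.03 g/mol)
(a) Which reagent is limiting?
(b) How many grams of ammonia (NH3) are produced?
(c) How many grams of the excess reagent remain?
(a) H2, (b) 23.16 g, (c) 7.845 g

Moles of N2 = 26.9 g ÷ 28.02 g/mol = 0.960029 mol
Moles of H2 = 4.121 g ÷ 2.02 g/mol = 2.0401 mol
Moles ÷ coefficient: N2: 0.960029/1 = 0.96, H2: 2.0401/3 = 0.68
(a) H2 has the smaller value, so H2 is the limiting reagent.
(b) Moles of NH3 = 2.0401 mol H2 × (2/3) = 1.36007 mol; mass = 1.36007 mol × 17.03 g/mol = 23.16 g
(c) N2 consumed = 2.0401 × (1/3) = 0.680033 mol; remaining = 0.960029 − 0.680033 = 0.279996 mol; mass = 0.279996 mol × 28.02 g/mol = 7.845 g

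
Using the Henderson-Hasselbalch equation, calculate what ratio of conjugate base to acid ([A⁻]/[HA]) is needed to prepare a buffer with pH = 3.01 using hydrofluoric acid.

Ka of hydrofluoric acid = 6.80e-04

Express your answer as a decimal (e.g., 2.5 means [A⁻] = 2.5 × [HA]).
[A⁻]/[HA] = 0.696

pKa = −log(6.80e-04) = 3.1675. pH = pKa + log([A⁻]/[HA]). 3.01 = 3.1675 + log(ratio). log(ratio) = 3.01 − 3.1675 = -0.1575. ratio = 10^(-0.1575) = 0.696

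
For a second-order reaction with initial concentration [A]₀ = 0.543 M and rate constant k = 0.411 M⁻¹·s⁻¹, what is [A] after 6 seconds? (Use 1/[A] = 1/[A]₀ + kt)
0.2321 M

1/[A] = 1/[A]₀ + k·t = 1/0.543 + (0.411)·(6) = 1.8416 + 2.4660 = 4.3076
[A] = 1/4.3076 = 0.2321 M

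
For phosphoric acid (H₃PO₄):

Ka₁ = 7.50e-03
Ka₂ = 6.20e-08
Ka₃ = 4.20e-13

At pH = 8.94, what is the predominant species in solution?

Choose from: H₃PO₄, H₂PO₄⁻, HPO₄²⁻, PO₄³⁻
HPO₄²⁻

pKa1 = 2.12, pKa2 = 7.21, pKa3 = 12.38. Each pKa is the crossover between adjacent species; pH = 8.94 lies in the region where HPO₄²⁻ predominates.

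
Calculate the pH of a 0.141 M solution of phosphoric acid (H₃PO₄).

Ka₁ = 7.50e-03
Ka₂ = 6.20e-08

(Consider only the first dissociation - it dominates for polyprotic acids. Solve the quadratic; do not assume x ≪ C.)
pH = 1.54

x² + Ka₁·x − Ka₁·C = 0 with Ka₁ = 7.50e-03, C = 0.141.
x = (−Ka₁ + √(Ka₁² + 4·Ka₁·C))/2 = 2.8985e-02 M, so pH = 1.54.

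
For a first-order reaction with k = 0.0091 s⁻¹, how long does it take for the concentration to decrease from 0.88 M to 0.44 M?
76.17 s

From ln[A] = ln[A]₀ - k·t: t = ln([A]₀/[A])/k = ln(0.88/0.44)/0.0091 = ln(2.0000)/0.0091 = 0.6931/0.0091 = 76.17 s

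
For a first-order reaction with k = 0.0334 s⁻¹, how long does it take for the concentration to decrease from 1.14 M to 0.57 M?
20.75 s

From ln[A] = ln[A]₀ - k·t: t = ln([A]₀/[A])/k = ln(1.14/0.57)/0.0334 = ln(2.0000)/0.0334 = 0.6931/0.0334 = 20.75 s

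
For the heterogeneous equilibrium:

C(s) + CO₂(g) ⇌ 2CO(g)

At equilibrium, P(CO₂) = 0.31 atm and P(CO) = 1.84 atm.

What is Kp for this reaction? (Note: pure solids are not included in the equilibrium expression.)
K_p = 10.921

Solid C is excluded.
Kp = P(CO)²/P(CO₂) = (1.84)²/0.31 = 3.386/0.31 = 10.921.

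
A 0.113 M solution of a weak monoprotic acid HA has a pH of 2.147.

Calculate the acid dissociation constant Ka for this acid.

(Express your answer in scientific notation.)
K_a = 4.80e-04

[H⁺] = 10^(−pH) = 10^(−2.147) = 7.129e-03 M. For HA ⇌ H⁺ + A⁻, Ka = x²/(C − x) = (7.129e-03)²/(0.113 − 7.129e-03) = 4.80e-04.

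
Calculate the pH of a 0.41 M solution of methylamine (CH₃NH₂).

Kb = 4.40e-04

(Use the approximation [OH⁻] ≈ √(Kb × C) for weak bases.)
pH = 12.13

[OH⁻] = √(Kb × C) = √(4.40e-04 × 0.41) = 1.3431e-02. pOH = 1.87, pH = 14 - pOH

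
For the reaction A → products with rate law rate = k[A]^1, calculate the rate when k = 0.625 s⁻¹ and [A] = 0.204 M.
0.1275 M/s

rate = k·[A]^1 = 0.625·(0.204)^1 = 0.625·0.204 = 0.1275 M/s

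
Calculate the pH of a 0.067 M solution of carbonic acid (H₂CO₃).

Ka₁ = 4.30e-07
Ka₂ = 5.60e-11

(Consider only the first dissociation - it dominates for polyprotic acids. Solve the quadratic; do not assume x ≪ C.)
pH = 3.77

x² + Ka₁·x − Ka₁·C = 0 with Ka₁ = 4.30e-07, C = 0.067.
x = (−Ka₁ + √(Ka₁² + 4·Ka₁·C))/2 = 1.6952e-04 M, so pH = 3.77.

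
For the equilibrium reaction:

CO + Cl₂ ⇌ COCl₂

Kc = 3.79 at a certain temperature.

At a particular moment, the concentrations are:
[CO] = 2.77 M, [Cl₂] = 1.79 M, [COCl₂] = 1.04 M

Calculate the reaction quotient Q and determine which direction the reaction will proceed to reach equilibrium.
Q = 0.210, Q < K, reaction proceeds forward (toward products)

Q = ([COCl₂]) / ([CO] × [Cl₂])
  = ((1.04)) / ((2.77)·(1.79)) = 1.04/4.9583 = 0.2097
Since Q = 0.2097 < Kc = 3.79, the reaction proceeds forward (toward products) to reach equilibrium.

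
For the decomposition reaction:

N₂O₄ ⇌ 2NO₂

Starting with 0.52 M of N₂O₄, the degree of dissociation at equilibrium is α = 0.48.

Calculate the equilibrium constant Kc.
K_c = 0.9216

x = α·[A]₀ = 0.48 × 0.52 = 0.2496 M dissociated.
At eq: [N₂O₄] = 0.52 − 0.2496 = 0.2704 M; [NO₂] = 2x = 0.4992 M.
Kc = [NO₂]²/[N₂O₄] = (0.4992)²/0.2704 = 0.9216.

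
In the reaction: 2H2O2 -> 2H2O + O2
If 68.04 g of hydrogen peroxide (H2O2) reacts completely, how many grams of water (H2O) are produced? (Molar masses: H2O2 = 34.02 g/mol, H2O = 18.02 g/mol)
Moles of H2O2 = 68.04 g ÷ 34.02 g/mol = 2 mol
Mole ratio: 2 mol H2O / 2 mol H2O2
Moles of H2O = 2 × (2/2) = 2 mol
Mass of H2O = 2 mol × 18.02 g/mol = 36.04 g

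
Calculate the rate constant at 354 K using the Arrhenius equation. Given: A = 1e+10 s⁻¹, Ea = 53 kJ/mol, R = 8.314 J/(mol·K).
1.51e+02 s⁻¹

k = A·exp(-Ea/(R·T)) = 1e+10·exp(-53000/(8.314·354)) = 1e+10·exp(-18.0079) = 1e+10·1.5110e-08 = 1.51e+02 s⁻¹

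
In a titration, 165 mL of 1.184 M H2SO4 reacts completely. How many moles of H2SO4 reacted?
Moles = Molarity × Volume (L)
Moles = 1.184 M × 0.165 L = 0.1954 mol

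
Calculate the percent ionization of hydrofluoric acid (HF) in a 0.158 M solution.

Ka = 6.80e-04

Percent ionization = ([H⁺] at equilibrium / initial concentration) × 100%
Percent ionization = 6.35%

Let x = [H⁺]. Ka = x²/(C - x) ⇒ x² + (6.80e-04)x - (6.80e-04)(0.158) = 0. x = 1.0031e-02. Percent = (1.0031e-02/0.158) × 100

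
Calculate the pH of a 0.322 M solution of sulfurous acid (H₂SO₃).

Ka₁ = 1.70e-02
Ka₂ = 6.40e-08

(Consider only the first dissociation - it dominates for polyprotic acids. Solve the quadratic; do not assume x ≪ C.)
pH = 1.18

x² + Ka₁·x − Ka₁·C = 0 with Ka₁ = 1.70e-02, C = 0.322.
x = (−Ka₁ + √(Ka₁² + 4·Ka₁·C))/2 = 6.5973e-02 M, so pH = 1.18.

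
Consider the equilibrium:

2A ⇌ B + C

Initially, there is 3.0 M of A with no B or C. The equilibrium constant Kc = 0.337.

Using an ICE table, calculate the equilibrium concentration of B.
[B] = 0.806 M

ICE: [A] = 3.0 − 2x, [B] = [C] = x.
Kc = x²/(3.0 − 2x)² = 0.337 ⇒ √Kc = x/(3.0 − 2x).
x = √0.337·3.0/(1 + 2√0.337) = 0.58052·3.0/2.161 = 0.80589.
[B] = x = 0.806 M.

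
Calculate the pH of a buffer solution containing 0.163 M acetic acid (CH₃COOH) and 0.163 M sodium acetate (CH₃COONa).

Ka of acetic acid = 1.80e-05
pH = 4.74

pKa = -log(1.80e-05) = 4.74. pH = pKa + log([A⁻]/[HA]) = 4.74 + log(0.163/0.163)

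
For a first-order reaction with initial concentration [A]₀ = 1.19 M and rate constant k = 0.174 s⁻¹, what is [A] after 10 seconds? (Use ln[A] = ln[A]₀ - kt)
0.2089 M

ln[A] = ln[A]₀ - k·t = ln(1.19) - (0.174)·(10) = 0.1740 - 1.7400 = -1.5660
[A] = e^(-1.5660) = 0.2089 M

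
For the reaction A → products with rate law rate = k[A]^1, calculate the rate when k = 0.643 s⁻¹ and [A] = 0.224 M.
0.144 M/s

rate = k·[A]^1 = 0.643·(0.224)^1 = 0.643·0.224 = 0.144 M/s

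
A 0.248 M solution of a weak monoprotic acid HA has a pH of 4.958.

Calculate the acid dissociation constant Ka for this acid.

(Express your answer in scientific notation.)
K_a = 4.89e-10

[H⁺] = 10^(−pH) = 10^(−4.958) = 1.102e-05 M. For HA ⇌ H⁺ + A⁻, Ka = x²/(C − x) = (1.102e-05)²/(0.248 − 1.102e-05) = 4.89e-10.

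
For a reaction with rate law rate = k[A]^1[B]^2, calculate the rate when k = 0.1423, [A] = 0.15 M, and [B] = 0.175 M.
0.0006537 M/s

rate = k·[A]^1·[B]^2 = 0.1423·(0.15)^1·(0.175)^2 = 0.1423·0.15·0.030625 = 0.0006537 M/s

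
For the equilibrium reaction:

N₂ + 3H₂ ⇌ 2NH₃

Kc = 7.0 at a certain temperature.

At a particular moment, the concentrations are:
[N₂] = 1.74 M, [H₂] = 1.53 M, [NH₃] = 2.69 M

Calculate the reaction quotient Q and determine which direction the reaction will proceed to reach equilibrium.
Q = 1.161, Q < K, reaction proceeds forward (toward products)

Q = ([NH₃]^2) / ([N₂] × [H₂]^3)
  = ((2.69)^2) / ((1.74)·(1.53)^3) = 7.2361/6.2319 = 1.161
Since Q = 1.161 < Kc = 7.0, the reaction proceeds forward (toward products) to reach equilibrium.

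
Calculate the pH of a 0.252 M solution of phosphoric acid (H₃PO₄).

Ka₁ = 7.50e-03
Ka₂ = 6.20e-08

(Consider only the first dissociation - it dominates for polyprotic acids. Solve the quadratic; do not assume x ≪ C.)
pH = 1.40

x² + Ka₁·x − Ka₁·C = 0 with Ka₁ = 7.50e-03, C = 0.252.
x = (−Ka₁ + √(Ka₁² + 4·Ka₁·C))/2 = 3.9886e-02 M, so pH = 1.40.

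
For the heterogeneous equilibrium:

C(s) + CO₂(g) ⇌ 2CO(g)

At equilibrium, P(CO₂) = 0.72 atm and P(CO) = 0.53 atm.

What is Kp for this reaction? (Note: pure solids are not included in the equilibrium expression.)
K_p = 0.390

Solid C is excluded.
Kp = P(CO)²/P(CO₂) = (0.53)²/0.72 = 0.2809/0.72 = 0.390.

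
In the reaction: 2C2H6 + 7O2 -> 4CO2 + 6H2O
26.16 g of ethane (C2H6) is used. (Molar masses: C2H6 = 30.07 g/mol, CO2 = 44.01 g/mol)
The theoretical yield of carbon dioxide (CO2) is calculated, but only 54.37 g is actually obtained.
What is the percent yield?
Moles of C2H6 = 26.16 g ÷ 30.07 g/mol = 0.86997 mol
Mole ratio: 4 mol CO2 / 2 mol C2H6
Moles of CO2 = 0.86997 × (4/2) = 1.73994 mol
Theoretical yield = 1.73994 mol × 44.01 g/mol = 76.575 g
Actual yield = 54.37 g
Percent yield = (54.37 / 76.575) × 100% = 71.0%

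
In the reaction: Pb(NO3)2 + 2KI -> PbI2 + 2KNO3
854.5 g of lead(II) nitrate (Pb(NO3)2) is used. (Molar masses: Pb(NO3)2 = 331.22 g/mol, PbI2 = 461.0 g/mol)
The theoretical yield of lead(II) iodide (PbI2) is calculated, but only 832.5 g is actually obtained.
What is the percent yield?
Moles of Pb(NO3)2 = 854.5 g ÷ 331.22 g/mol = 2.57986 mol
Mole ratio: 1 mol PbI2 / 1 mol Pb(NO3)2
Moles of PbI2 = 2.57986 × (1/1) = 2.57986 mol
Theoretical yield = 2.57986 mol × 461.0 g/mol = 1189.3 g
Actual yield = 832.5 g
Percent yield = (832.5 / 1189.3) × 100% = 70.0%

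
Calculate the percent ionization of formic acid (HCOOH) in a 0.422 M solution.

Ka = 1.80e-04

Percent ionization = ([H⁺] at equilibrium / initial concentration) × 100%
Percent ionization = 2.04%

Let x = [H⁺]. Ka = x²/(C - x) ⇒ x² + (1.80e-04)x - (1.80e-04)(0.422) = 0. x = 8.6260e-03. Percent = (8.6260e-03/0.422) × 100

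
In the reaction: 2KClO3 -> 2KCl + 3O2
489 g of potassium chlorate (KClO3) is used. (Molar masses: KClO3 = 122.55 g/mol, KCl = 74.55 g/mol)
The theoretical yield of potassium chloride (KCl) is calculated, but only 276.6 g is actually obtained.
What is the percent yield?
Moles of KClO3 = 489 g ÷ 122.55 g/mol = 3.99021 mol
Mole ratio: 2 mol KCl / 2 mol KClO3
Moles of KCl = 3.99021 × (2/2) = 3.99021 mol
Theoretical yield = 3.99021 mol × 74.55 g/mol = 297.47 g
Actual yield = 276.6 g
Percent yield = (276.6 / 297.47) × 100% = 93.0%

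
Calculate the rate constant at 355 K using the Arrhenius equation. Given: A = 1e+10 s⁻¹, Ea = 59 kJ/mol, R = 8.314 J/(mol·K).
2.08e+01 s⁻¹

k = A·exp(-Ea/(R·T)) = 1e+10·exp(-59000/(8.314·355)) = 1e+10·exp(-19.9900) = 1e+10·2.0818e-09 = 2.08e+01 s⁻¹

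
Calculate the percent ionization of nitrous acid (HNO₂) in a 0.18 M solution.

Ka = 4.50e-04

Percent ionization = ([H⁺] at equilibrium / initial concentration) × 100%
Percent ionization = 4.88%

Let x = [H⁺]. Ka = x²/(C - x) ⇒ x² + (4.50e-04)x - (4.50e-04)(0.18) = 0. x = 8.7778e-03. Percent = (8.7778e-03/0.18) × 100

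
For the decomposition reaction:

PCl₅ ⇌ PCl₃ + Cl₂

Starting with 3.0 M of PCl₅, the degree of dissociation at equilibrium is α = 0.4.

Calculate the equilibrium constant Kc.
K_c = 0.8000

x = α·[A]₀ = 0.4 × 3.0 = 1.2 M dissociated.
At eq: [PCl₅] = 3.0 − 1.2 = 1.8 M; [PCl₃] = [Cl₂] = x = 1.2 M.
Kc = [PCl₃][Cl₂]/[PCl₅] = (1.2)²/1.8 = 0.8.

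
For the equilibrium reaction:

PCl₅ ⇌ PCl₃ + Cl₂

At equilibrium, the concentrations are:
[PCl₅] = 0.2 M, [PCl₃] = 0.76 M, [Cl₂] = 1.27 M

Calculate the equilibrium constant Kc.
K_c = 4.8260

Kc = ([PCl₃] × [Cl₂]) / ([PCl₅])
   = ((0.76)·(1.27)) / ((0.2))
   = 0.9652 / 0.2 = 4.8260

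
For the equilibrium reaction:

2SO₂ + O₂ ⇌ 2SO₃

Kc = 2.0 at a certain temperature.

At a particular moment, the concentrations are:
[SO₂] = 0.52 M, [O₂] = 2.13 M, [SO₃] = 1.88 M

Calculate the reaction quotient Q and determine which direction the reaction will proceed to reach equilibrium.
Q = 6.137, Q > K, reaction proceeds reverse (toward reactants)

Q = ([SO₃]^2) / ([SO₂]^2 × [O₂])
  = ((1.88)^2) / ((0.52)^2·(2.13)) = 3.5344/0.57595 = 6.137
Since Q = 6.137 > Kc = 2.0, the reaction proceeds reverse (toward reactants) to reach equilibrium.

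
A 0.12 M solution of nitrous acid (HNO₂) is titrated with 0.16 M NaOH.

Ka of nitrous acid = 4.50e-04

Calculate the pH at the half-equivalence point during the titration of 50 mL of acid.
pH = pKa = 3.35

At the half-equivalence point, [HA] = [A⁻], so by Henderson–Hasselbalch pH = pKa + log(1) = pKa.
pKa = −log(4.50e-04) = 3.35.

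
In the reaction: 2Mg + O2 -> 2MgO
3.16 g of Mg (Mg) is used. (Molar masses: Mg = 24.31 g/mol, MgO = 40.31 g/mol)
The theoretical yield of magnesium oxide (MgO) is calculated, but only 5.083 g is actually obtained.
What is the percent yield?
Moles of Mg = 3.16 g ÷ 24.31 g/mol = 0.129988 mol
Mole ratio: 2 mol MgO / 2 mol Mg
Moles of MgO = 0.129988 × (2/2) = 0.129988 mol
Theoretical yield = 0.129988 mol × 40.31 g/mol = 5.2398 g
Actual yield = 5.083 g
Percent yield = (5.083 / 5.2398) × 100% = 97.0%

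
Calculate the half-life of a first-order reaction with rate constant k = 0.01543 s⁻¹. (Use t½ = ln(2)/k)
44.92 s

t½ = ln(2)/k = 0.6931/0.01543 = 44.92 s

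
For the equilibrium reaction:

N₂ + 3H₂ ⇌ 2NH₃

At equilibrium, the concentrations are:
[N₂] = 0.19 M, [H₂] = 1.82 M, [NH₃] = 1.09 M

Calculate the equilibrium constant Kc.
K_c = 1.0373

Kc = ([NH₃]^2) / ([N₂] × [H₂]^3)
   = ((1.09)^2) / ((0.19)·(1.82)^3)
   = 1.1881 / 1.1454 = 1.0373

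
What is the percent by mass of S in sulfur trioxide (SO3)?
Mass of S in formula = 32.07 × 1 = 32.07 g/mol
Molar mass = 80.07 g/mol
% S = (32.07/80.07) × 100% = 40.05%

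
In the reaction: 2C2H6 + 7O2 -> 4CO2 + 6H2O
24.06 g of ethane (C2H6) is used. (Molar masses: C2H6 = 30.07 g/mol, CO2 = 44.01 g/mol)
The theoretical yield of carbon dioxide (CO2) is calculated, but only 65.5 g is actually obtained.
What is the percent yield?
Moles of C2H6 = 24.06 g ÷ 30.07 g/mol = 0.800133 mol
Mole ratio: 4 mol CO2 / 2 mol C2H6
Moles of CO2 = 0.800133 × (4/2) = 1.60027 mol
Theoretical yield = 1.60027 mol × 44.01 g/mol = 70.428 g
Actual yield = 65.5 g
Percent yield = (65.5 / 70.428) × 100% = 93.0%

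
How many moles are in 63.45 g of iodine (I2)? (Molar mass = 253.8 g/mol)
Moles = 63.45 g ÷ 253.8 g/mol = 0.25 mol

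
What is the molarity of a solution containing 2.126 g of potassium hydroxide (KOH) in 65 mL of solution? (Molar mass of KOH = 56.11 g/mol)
Moles of KOH = 2.126 g ÷ 56.11 g/mol = 0.0378899 mol
Volume = 65 mL = 0.065 L
Molarity = 0.0378899 mol ÷ 0.065 L = 0.5829 M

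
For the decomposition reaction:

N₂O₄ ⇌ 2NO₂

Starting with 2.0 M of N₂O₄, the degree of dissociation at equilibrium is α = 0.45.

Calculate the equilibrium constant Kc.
K_c = 2.9455

x = α·[A]₀ = 0.45 × 2.0 = 0.9 M dissociated.
At eq: [N₂O₄] = 2.0 − 0.9 = 1.1 M; [NO₂] = 2x = 1.8 M.
Kc = [NO₂]²/[N₂O₄] = (1.8)²/1.1 = 2.945.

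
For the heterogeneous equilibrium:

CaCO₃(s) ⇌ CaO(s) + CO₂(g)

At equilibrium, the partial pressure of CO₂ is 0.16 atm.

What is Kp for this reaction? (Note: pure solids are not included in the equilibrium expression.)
K_p = 0.16

Solids (CaCO₃, CaO) have activity 1 and are excluded.
Kp = P(CO₂) = 0.16.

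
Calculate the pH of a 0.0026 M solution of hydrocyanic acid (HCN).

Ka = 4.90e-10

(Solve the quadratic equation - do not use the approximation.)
pH = 5.95

x² + Ka×x - Ka×C = 0. Using quadratic formula: [H⁺] = 1.1285e-06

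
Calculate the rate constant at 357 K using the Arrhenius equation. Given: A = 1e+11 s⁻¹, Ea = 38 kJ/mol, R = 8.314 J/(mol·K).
2.75e+05 s⁻¹

k = A·exp(-Ea/(R·T)) = 1e+11·exp(-38000/(8.314·357)) = 1e+11·exp(-12.8028) = 1e+11·2.7530e-06 = 2.75e+05 s⁻¹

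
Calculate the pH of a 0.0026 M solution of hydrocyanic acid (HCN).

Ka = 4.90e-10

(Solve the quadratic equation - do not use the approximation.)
pH = 5.95

x² + Ka×x - Ka×C = 0. Using quadratic formula: [H⁺] = 1.1285e-06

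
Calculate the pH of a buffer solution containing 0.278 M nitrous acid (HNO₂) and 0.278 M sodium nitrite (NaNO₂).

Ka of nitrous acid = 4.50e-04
pH = 3.35

pKa = -log(4.50e-04) = 3.35. pH = pKa + log([A⁻]/[HA]) = 3.35 + log(0.278/0.278)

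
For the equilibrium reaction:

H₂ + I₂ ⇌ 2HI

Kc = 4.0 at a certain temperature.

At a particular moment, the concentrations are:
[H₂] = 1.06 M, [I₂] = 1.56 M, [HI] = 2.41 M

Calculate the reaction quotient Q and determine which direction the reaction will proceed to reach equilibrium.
Q = 3.512, Q < K, reaction proceeds forward (toward products)

Q = ([HI]^2) / ([H₂] × [I₂])
  = ((2.41)^2) / ((1.06)·(1.56)) = 5.8081/1.6536 = 3.512
Since Q = 3.512 < Kc = 4.0, the reaction proceeds forward (toward products) to reach equilibrium.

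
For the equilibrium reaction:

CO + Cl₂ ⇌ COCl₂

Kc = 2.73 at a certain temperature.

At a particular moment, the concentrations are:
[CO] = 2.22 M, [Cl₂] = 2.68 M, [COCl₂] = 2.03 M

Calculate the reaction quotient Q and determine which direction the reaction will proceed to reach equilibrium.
Q = 0.341, Q < K, reaction proceeds forward (toward products)

Q = ([COCl₂]) / ([CO] × [Cl₂])
  = ((2.03)) / ((2.22)·(2.68)) = 2.03/5.9496 = 0.3412
Since Q = 0.3412 < Kc = 2.73, the reaction proceeds forward (toward products) to reach equilibrium.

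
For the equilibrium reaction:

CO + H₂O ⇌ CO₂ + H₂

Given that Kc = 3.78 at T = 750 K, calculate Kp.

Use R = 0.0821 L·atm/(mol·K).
K_p = 3.7800

Δn = (moles gaseous products) − (moles gaseous reactants) = 0
T = 750 K; RT = 0.0821 × 750 = 61.575
Kp = Kc·(RT)^Δn = 3.78 × (61.575)^0 = 3.78 × 1 = 3.7800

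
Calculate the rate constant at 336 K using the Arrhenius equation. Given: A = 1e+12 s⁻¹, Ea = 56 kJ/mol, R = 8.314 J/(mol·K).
1.97e+03 s⁻¹

k = A·exp(-Ea/(R·T)) = 1e+12·exp(-56000/(8.314·336)) = 1e+12·exp(-20.0465) = 1e+12·1.9675e-09 = 1.97e+03 s⁻¹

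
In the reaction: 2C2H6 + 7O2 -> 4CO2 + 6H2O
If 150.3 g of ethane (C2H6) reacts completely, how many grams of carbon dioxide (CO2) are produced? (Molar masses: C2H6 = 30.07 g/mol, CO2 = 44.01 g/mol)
Moles of C2H6 = 150.3 g ÷ 30.07 g/mol = 4.99834 mol
Mole ratio: 4 mol CO2 / 2 mol C2H6
Moles of CO2 = 4.99834 × (4/2) = 9.99667 mol
Mass of CO2 = 9.99667 mol × 44.01 g/mol = 440 g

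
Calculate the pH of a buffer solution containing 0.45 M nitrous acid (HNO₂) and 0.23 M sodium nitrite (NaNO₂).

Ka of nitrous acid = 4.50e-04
pH = 3.06

pKa = -log(4.50e-04) = 3.35. pH = pKa + log([A⁻]/[HA]) = 3.35 + log(0.23/0.45)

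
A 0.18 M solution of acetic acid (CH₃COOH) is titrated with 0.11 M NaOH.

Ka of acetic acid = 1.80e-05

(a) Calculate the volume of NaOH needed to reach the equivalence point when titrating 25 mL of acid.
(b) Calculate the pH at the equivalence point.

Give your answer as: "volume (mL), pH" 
V = 40.9 mL, pH = 8.79

(a) At equivalence: moles acid = moles base.
moles acid = 0.18 × 0.025 = 0.0045 mol; V_NaOH = 0.0045/0.11 = 0.04091 L = 40.9 mL.
(b) At equivalence, all acid → conjugate base A⁻ at [A⁻] = 0.0045/0.06591 = 0.06828 M.
Kb = Kw/Ka = 1.0e-14/1.80e-05 = 5.556e-10; [OH⁻] = √(Kb·[A⁻]) = 6.159e-06; pOH = 5.21; pH = 14 − pOH = 8.79.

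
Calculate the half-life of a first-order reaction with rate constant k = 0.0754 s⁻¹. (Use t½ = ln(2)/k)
9.19 s

t½ = ln(2)/k = 0.6931/0.0754 = 9.19 s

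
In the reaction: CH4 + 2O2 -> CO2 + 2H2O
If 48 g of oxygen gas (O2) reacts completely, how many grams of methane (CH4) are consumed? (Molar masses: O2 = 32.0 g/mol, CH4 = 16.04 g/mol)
Moles of O2 = 48 g ÷ 32.0 g/mol = 1.5 mol
Mole ratio: 1 mol CH4 / 2 mol O2
Moles of CH4 = 1.5 × (1/2) = 0.75 mol
Mass of CH4 = 0.75 mol × 16.04 g/mol = 12.03 g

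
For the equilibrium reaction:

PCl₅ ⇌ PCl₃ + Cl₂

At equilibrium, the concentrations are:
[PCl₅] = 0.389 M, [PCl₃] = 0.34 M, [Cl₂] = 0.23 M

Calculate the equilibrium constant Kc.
K_c = 0.2010

Kc = ([PCl₃] × [Cl₂]) / ([PCl₅])
   = ((0.34)·(0.23)) / ((0.389))
   = 0.0782 / 0.389 = 0.2010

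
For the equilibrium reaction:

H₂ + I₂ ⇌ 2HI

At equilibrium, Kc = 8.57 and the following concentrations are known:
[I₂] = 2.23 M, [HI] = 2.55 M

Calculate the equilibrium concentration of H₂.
[H₂] = 0.3402 M

Kc = ([HI]^2) / ([H₂] × [I₂]) = 8.57
[H₂]^1 = (product terms)/(Kc · other reactant terms) = 6.5025 / (8.57 · 2.23) = 0.34025
[H₂] = 0.3402 M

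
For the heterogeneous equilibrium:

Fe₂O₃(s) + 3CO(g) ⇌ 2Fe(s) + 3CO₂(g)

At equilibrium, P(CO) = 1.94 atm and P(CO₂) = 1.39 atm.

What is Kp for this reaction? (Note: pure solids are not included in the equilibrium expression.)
K_p = 0.368

Solids (Fe₂O₃, Fe) are excluded.
Kp = P(CO₂)³/P(CO)³ = (1.39)³/(1.94)³ = 2.686/7.301 = 0.368.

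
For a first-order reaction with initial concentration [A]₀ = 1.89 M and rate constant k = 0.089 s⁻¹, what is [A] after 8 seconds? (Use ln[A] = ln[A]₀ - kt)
0.9274 M

ln[A] = ln[A]₀ - k·t = ln(1.89) - (0.089)·(8) = 0.6366 - 0.7120 = -0.0754
[A] = e^(-0.0754) = 0.9274 M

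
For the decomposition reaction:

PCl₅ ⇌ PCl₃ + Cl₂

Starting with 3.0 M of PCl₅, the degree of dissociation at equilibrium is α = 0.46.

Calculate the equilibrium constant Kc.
K_c = 1.1756

x = α·[A]₀ = 0.46 × 3.0 = 1.38 M dissociated.
At eq: [PCl₅] = 3.0 − 1.38 = 1.62 M; [PCl₃] = [Cl₂] = x = 1.38 M.
Kc = [PCl₃][Cl₂]/[PCl₅] = (1.38)²/1.62 = 1.176.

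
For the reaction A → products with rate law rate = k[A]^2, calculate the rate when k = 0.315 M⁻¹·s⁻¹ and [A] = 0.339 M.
0.0362 M/s

rate = k·[A]^2 = 0.315·(0.339)^2 = 0.315·0.114921 = 0.0362 M/s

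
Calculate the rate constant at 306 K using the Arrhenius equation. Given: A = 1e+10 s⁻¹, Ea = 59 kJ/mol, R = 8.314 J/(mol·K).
8.48e-01 s⁻¹

k = A·exp(-Ea/(R·T)) = 1e+10·exp(-59000/(8.314·306)) = 1e+10·exp(-23.1911) = 1e+10·8.4772e-11 = 8.48e-01 s⁻¹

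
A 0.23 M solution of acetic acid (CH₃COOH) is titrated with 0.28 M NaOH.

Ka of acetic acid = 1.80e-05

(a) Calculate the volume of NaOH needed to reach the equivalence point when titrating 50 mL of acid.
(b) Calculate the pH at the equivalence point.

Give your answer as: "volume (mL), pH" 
V = 41.1 mL, pH = 8.92

(a) At equivalence: moles acid = moles base.
moles acid = 0.23 × 0.05 = 0.0115 mol; V_NaOH = 0.0115/0.28 = 0.04107 L = 41.1 mL.
(b) At equivalence, all acid → conjugate base A⁻ at [A⁻] = 0.0115/0.09107 = 0.1263 M.
Kb = Kw/Ka = 1.0e-14/1.80e-05 = 5.556e-10; [OH⁻] = √(Kb·[A⁻]) = 8.376e-06; pOH = 5.08; pH = 14 − pOH = 8.92.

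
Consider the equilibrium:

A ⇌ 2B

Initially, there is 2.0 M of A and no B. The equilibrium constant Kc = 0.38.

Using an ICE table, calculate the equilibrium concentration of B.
[B] = 0.782 M

ICE: [A] = 2.0 − x, [B] = 2x.
Kc = (2x)²/(2.0 − x) = 0.38 ⇒ 4x² + 0.38x − 0.76 = 0.
x = (−0.38 + √(0.38² + 4·4·0.76))/(2·4) = (−0.38 + √12.304)/8 = 0.39097.
[B] = 2x = 0.782 M.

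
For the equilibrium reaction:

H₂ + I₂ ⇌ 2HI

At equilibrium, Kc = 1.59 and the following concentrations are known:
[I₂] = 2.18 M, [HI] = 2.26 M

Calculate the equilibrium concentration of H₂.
[H₂] = 1.4735 M

Kc = ([HI]^2) / ([H₂] × [I₂]) = 1.59
[H₂]^1 = (product terms)/(Kc · other reactant terms) = 5.1076 / (1.59 · 2.18) = 1.4735
[H₂] = 1.4735 M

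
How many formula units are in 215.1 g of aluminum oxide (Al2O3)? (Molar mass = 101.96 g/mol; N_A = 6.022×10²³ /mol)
Moles = 215.1 g ÷ 101.96 g/mol = 2.10965 mol
Formula units = 2.10965 mol × 6.022×10²³ /mol = 1.270e+24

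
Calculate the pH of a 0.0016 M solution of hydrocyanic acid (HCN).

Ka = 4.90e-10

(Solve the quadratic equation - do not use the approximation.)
pH = 6.05

x² + Ka×x - Ka×C = 0. Using quadratic formula: [H⁺] = 8.8519e-07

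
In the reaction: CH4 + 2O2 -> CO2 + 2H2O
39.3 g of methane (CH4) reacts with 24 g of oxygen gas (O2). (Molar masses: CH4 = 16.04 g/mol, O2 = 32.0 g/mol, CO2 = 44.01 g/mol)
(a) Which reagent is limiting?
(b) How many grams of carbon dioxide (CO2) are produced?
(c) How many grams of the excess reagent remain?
(a) O2, (b) 16.5 g, (c) 33.28 g

Moles of CH4 = 39.3 g ÷ 16.04 g/mol = 2.45012 mol
Moles of O2 = 24 g ÷ 32.0 g/mol = 0.75 mol
Moles ÷ coefficient: CH4: 2.45012/1 = 2.45, O2: 0.75/2 = 0.375
(a) O2 has the smaller value, so O2 is the limiting reagent.
(b) Moles of CO2 = 0.75 mol O2 × (1/2) = 0.375 mol; mass = 0.375 mol × 44.01 g/mol = 16.5 g
(c) CH4 consumed = 0.75 × (1/2) = 0.375 mol; remaining = 2.45012 − 0.375 = 2.07512 mol; mass = 2.07512 mol × 16.04 g/mol = 33.28 g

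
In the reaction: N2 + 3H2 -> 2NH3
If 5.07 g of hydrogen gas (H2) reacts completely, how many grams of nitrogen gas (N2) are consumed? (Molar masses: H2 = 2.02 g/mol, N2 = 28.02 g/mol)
Moles of H2 = 5.07 g ÷ 2.02 g/mol = 2.5099 mol
Mole ratio: 1 mol N2 / 3 mol H2
Moles of N2 = 2.5099 × (1/3) = 0.836634 mol
Mass of N2 = 0.836634 mol × 28.02 g/mol = 23.44 g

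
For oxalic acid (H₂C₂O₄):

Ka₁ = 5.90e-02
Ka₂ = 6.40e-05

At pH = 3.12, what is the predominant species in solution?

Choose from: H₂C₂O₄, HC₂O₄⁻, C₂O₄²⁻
HC₂O₄⁻

pKa1 = 1.23, pKa2 = 4.19. Each pKa is the crossover between adjacent species; pH = 3.12 lies in the region where HC₂O₄⁻ predominates.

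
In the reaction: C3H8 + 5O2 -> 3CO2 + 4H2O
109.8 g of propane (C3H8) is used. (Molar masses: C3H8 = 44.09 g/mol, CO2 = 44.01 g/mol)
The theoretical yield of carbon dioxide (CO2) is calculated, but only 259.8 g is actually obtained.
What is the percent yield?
Moles of C3H8 = 109.8 g ÷ 44.09 g/mol = 2.49036 mol
Mole ratio: 3 mol CO2 / 1 mol C3H8
Moles of CO2 = 2.49036 × (3/1) = 7.47108 mol
Theoretical yield = 7.47108 mol × 44.01 g/mol = 328.8 g
Actual yield = 259.8 g
Percent yield = (259.8 / 328.8) × 100% = 79.0%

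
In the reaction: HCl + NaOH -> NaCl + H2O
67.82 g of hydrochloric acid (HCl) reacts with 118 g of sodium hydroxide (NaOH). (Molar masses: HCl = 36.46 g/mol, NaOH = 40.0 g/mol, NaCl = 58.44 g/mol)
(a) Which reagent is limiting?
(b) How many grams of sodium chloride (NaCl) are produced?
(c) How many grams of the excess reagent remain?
(a) HCl, (b) 108.7 g, (c) 43.6 g

Moles of HCl = 67.82 g ÷ 36.46 g/mol = 1.86012 mol
Moles of NaOH = 118 g ÷ 40.0 g/mol = 2.95 mol
Moles ÷ coefficient: HCl: 1.86012/1 = 1.86, NaOH: 2.95/1 = 2.95
(a) HCl has the smaller value, so HCl is the limiting reagent.
(b) Moles of NaCl = 1.86012 mol HCl × (1/1) = 1.86012 mol; mass = 1.86012 mol × 58.44 g/mol = 108.7 g
(c) NaOH consumed = 1.86012 × (1/1) = 1.86012 mol; remaining = 2.95 − 1.86012 = 1.08988 mol; mass = 1.08988 mol × 40.0 g/mol = 43.6 g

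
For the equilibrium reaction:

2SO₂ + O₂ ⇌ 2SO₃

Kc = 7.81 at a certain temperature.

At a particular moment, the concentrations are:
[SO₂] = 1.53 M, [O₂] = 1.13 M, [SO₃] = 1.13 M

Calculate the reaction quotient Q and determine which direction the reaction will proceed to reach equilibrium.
Q = 0.483, Q < K, reaction proceeds forward (toward products)

Q = ([SO₃]^2) / ([SO₂]^2 × [O₂])
  = ((1.13)^2) / ((1.53)^2·(1.13)) = 1.2769/2.6452 = 0.4827
Since Q = 0.4827 < Kc = 7.81, the reaction proceeds forward (toward products) to reach equilibrium.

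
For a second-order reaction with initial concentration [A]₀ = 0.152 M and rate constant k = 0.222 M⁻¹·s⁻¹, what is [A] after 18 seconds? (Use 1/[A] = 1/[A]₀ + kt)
0.0946 M

1/[A] = 1/[A]₀ + k·t = 1/0.152 + (0.222)·(18) = 6.5789 + 3.9960 = 10.5749
[A] = 1/10.5749 = 0.0946 M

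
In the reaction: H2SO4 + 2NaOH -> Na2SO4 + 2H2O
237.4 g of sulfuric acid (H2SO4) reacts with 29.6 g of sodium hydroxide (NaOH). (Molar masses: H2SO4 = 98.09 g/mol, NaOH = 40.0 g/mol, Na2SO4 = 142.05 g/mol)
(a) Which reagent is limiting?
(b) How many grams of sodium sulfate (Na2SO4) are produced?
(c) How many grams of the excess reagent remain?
(a) NaOH, (b) 52.56 g, (c) 201.1 g

Moles of H2SO4 = 237.4 g ÷ 98.09 g/mol = 2.42023 mol
Moles of NaOH = 29.6 g ÷ 40.0 g/mol = 0.74 mol
Moles ÷ coefficient: H2SO4: 2.42023/1 = 2.42, NaOH: 0.74/2 = 0.37
(a) NaOH has the smaller value, so NaOH is the limiting reagent.
(b) Moles of Na2SO4 = 0.74 mol NaOH × (1/2) = 0.37 mol; mass = 0.37 mol × 142.05 g/mol = 52.56 g
(c) H2SO4 consumed = 0.74 × (1/2) = 0.37 mol; remaining = 2.42023 − 0.37 = 2.05023 mol; mass = 2.05023 mol × 98.09 g/mol = 201.1 g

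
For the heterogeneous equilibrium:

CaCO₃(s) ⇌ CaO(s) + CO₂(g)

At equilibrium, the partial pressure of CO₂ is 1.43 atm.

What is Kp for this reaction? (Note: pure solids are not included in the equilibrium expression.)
K_p = 1.43

Solids (CaCO₃, CaO) have activity 1 and are excluded.
Kp = P(CO₂) = 1.43.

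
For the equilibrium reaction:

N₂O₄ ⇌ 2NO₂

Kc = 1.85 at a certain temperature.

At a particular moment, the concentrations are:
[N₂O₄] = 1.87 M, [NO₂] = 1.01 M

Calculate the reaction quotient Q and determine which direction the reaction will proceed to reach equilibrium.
Q = 0.546, Q < K, reaction proceeds forward (toward products)

Q = ([NO₂]^2) / ([N₂O₄])
  = ((1.01)^2) / ((1.87)) = 1.0201/1.87 = 0.5455
Since Q = 0.5455 < Kc = 1.85, the reaction proceeds forward (toward products) to reach equilibrium.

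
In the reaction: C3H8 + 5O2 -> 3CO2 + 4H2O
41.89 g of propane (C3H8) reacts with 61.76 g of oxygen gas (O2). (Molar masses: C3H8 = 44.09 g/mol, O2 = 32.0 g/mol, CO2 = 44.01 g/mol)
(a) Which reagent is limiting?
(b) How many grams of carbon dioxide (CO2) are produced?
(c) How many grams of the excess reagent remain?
(a) O2, (b) 50.96 g, (c) 24.87 g

Moles of C3H8 = 41.89 g ÷ 44.09 g/mol = 0.950102 mol
Moles of O2 = 61.76 g ÷ 32.0 g/mol = 1.93 mol
Moles ÷ coefficient: C3H8: 0.950102/1 = 0.9501, O2: 1.93/5 = 0.386
(a) O2 has the smaller value, so O2 is the limiting reagent.
(b) Moles of CO2 = 1.93 mol O2 × (3/5) = 1.158 mol; mass = 1.158 mol × 44.01 g/mol = 50.96 g
(c) C3H8 consumed = 1.93 × (1/5) = 0.386 mol; remaining = 0.950102 − 0.386 = 0.564102 mol; mass = 0.564102 mol × 44.09 g/mol = 24.87 g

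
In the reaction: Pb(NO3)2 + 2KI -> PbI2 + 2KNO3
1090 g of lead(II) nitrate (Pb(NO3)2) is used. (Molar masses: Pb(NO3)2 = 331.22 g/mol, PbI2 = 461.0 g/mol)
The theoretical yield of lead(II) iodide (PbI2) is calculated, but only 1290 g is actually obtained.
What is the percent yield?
Moles of Pb(NO3)2 = 1090 g ÷ 331.22 g/mol = 3.29086 mol
Mole ratio: 1 mol PbI2 / 1 mol Pb(NO3)2
Moles of PbI2 = 3.29086 × (1/1) = 3.29086 mol
Theoretical yield = 3.29086 mol × 461.0 g/mol = 1517.1 g
Actual yield = 1290 g
Percent yield = (1290 / 1517.1) × 100% = 85.0%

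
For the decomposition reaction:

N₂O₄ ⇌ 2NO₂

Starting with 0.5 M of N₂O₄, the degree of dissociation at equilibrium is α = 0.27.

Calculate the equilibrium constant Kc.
K_c = 0.1997

x = α·[A]₀ = 0.27 × 0.5 = 0.135 M dissociated.
At eq: [N₂O₄] = 0.5 − 0.135 = 0.365 M; [NO₂] = 2x = 0.27 M.
Kc = [NO₂]²/[N₂O₄] = (0.27)²/0.365 = 0.1997.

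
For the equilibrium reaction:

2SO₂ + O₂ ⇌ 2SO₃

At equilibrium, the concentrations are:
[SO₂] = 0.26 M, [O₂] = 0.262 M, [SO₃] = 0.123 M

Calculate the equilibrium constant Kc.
K_c = 0.8542

Kc = ([SO₃]^2) / ([SO₂]^2 × [O₂])
   = ((0.123)^2) / ((0.26)^2·(0.262))
   = 0.015129 / 0.017711 = 0.8542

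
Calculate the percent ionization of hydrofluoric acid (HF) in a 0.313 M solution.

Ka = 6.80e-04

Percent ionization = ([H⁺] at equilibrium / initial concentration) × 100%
Percent ionization = 4.55%

Let x = [H⁺]. Ka = x²/(C - x) ⇒ x² + (6.80e-04)x - (6.80e-04)(0.313) = 0. x = 1.4253e-02. Percent = (1.4253e-02/0.313) × 100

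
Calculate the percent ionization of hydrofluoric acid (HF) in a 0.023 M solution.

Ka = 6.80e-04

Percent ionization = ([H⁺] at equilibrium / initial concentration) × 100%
Percent ionization = 15.8%

Let x = [H⁺]. Ka = x²/(C - x) ⇒ x² + (6.80e-04)x - (6.80e-04)(0.023) = 0. x = 3.6293e-03. Percent = (3.6293e-03/0.023) × 100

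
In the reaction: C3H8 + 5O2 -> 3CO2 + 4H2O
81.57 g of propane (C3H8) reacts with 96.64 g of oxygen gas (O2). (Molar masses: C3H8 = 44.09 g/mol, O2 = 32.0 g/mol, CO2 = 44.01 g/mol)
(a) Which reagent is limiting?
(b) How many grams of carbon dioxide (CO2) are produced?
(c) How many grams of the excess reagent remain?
(a) O2, (b) 79.75 g, (c) 54.94 g

Moles of C3H8 = 81.57 g ÷ 44.09 g/mol = 1.85008 mol
Moles of O2 = 96.64 g ÷ 32.0 g/mol = 3.02 mol
Moles ÷ coefficient: C3H8: 1.85008/1 = 1.85, O2: 3.02/5 = 0.604
(a) O2 has the smaller value, so O2 is the limiting reagent.
(b) Moles of CO2 = 3.02 mol O2 × (3/5) = 1.812 mol; mass = 1.812 mol × 44.01 g/mol = 79.75 g
(c) C3H8 consumed = 3.02 × (1/5) = 0.604 mol; remaining = 1.85008 − 0.604 = 1.24608 mol; mass = 1.24608 mol × 44.09 g/mol = 54.94 g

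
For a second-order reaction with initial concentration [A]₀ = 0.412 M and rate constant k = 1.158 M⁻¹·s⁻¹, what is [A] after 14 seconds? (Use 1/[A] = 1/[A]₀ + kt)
0.0537 M

1/[A] = 1/[A]₀ + k·t = 1/0.412 + (1.158)·(14) = 2.4272 + 16.2120 = 18.6392
[A] = 1/18.6392 = 0.0537 M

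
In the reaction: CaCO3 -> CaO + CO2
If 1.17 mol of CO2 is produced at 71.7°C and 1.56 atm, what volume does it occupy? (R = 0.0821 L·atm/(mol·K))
T = 71.7°C + 273.15 = 344.85 K
V = nRT/P = (1.17 × 0.0821 × 344.85) / 1.56
V = 21.23 L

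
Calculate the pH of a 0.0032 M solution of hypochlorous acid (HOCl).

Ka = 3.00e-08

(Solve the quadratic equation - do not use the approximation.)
pH = 5.01

x² + Ka×x - Ka×C = 0. Using quadratic formula: [H⁺] = 9.7830e-06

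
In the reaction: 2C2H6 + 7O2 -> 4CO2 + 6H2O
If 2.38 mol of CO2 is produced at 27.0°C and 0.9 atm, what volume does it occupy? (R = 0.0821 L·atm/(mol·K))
T = 27.0°C + 273.15 = 300.15 K
V = nRT/P = (2.38 × 0.0821 × 300.15) / 0.9
V = 65.17 L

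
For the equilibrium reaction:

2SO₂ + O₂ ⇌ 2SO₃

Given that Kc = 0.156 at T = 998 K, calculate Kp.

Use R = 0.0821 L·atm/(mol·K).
K_p = 0.0019

Δn = (moles gaseous products) − (moles gaseous reactants) = -1
T = 998 K; RT = 0.0821 × 998 = 81.9358
Kp = Kc·(RT)^Δn = 0.156 × (81.9358)^-1 = 0.156 × 0.0122047 = 0.0019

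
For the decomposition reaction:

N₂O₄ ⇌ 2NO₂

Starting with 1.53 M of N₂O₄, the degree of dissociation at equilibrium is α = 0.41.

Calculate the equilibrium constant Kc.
K_c = 1.7437

x = α·[A]₀ = 0.41 × 1.53 = 0.6273 M dissociated.
At eq: [N₂O₄] = 1.53 − 0.6273 = 0.9027 M; [NO₂] = 2x = 1.255 M.
Kc = [NO₂]²/[N₂O₄] = (1.255)²/0.9027 = 1.744.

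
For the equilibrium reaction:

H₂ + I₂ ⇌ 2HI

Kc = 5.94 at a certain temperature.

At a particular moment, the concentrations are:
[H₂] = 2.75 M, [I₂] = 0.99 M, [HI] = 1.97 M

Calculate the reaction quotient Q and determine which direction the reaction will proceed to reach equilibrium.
Q = 1.425, Q < K, reaction proceeds forward (toward products)

Q = ([HI]^2) / ([H₂] × [I₂])
  = ((1.97)^2) / ((2.75)·(0.99)) = 3.8809/2.7225 = 1.425
Since Q = 1.425 < Kc = 5.94, the reaction proceeds forward (toward products) to reach equilibrium.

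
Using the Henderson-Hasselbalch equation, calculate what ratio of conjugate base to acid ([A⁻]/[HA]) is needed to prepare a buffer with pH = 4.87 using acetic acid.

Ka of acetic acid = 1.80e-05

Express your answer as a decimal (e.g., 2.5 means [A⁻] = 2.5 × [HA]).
[A⁻]/[HA] = 1.334

pKa = −log(1.80e-05) = 4.7447. pH = pKa + log([A⁻]/[HA]). 4.87 = 4.7447 + log(ratio). log(ratio) = 4.87 − 4.7447 = 0.1253. ratio = 10^(0.1253) = 1.334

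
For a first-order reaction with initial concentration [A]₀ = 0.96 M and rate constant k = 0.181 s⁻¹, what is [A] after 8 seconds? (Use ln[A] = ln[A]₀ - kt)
0.2256 M

ln[A] = ln[A]₀ - k·t = ln(0.96) - (0.181)·(8) = -0.0408 - 1.4480 = -1.4888
[A] = e^(-1.4888) = 0.2256 M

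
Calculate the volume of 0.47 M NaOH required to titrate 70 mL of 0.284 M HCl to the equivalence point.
V_{base} = 42.3 mL

At equivalence: moles acid = moles base.
moles HCl = 0.284 M × 0.07 L = 0.01988 mol
V_NaOH = 0.01988 mol ÷ 0.47 M = 0.0423 L = 42.3 mL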